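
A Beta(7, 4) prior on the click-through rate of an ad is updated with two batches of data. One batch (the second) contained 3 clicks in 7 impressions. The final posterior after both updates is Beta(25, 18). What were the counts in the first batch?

Because Beta–binomial updating is additive in the counts, the combined data contributed (α_post−α_prior, β_post−β_prior) successes and failures.
Total across both batches: 25−7=18 clicks, 18−4=14 non-clicks.
Subtract the second batch: 18−3=15 clicks and 14−4=10 non-clicks.

15 clicks and 10 non-clicks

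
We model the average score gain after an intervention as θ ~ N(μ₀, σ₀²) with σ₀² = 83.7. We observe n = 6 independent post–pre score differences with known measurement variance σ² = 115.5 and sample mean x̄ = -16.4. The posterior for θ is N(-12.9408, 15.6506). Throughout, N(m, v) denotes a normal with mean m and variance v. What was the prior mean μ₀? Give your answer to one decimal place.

The posterior mean is a precision-weighted average: μ_n = (τ₀μ₀ + τ_data·x̄)/(τ₀+τ_data), with τ₀=1/σ₀² and τ_data=n/σ².
Here τ₀ = 1/83.7 = 0.011947 and τ_data = 6/115.5 = 0.051948, so τ_n = 0.063895.
Rearranging for μ₀: μ₀ = (μ_n·τ_n − τ_data·x̄)/τ₀ = (-12.9408·0.063895 − 0.051948·-16.4) / 0.011947 = 0.025095/0.011947 ≈ 2.1.

μ₀ = 2.1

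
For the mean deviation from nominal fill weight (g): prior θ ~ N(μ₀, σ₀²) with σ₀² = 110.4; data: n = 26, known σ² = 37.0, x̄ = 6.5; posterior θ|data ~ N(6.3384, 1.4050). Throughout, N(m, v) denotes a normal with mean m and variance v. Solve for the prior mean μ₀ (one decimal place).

μ₀ = -6.2

With known observation variance, the Normal–Normal posterior has precision τ_n = τ₀ + n/σ² and mean μ_n = (τ₀μ₀ + (n/σ²)x̄)/τ_n.
Here τ₀ = 1/110.4 = 0.009058 and τ_data = 26/37.0 = 0.702703, so τ_n = 0.711761.
Rearranging for μ₀: μ₀ = (μ_n·τ_n − τ_data·x̄)/τ₀ = (6.3384·0.711761 − 0.702703·6.5) / 0.009058 = -0.056144/0.009058 ≈ -6.2.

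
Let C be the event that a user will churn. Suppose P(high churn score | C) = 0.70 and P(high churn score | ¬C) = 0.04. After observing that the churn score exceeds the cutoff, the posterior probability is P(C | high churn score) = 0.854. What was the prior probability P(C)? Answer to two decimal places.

P(C) = 0.25

In odds form, posterior odds = prior odds × likelihood ratio, so prior odds = posterior odds ÷ LR.
Posterior odds = 0.854/(1−0.854) = 5.8493. LR = 0.70/0.04 = 17.5000.
Prior odds = 5.8493/17.5000 = 0.3342, so P(C) = 0.3342/(1+0.3342) ≈ 0.25.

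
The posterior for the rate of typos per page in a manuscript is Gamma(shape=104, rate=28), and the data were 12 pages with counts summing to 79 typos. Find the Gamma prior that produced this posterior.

Gamma–Poisson conjugacy: posterior shape = α + Σxᵢ, posterior rate = β + n.
So α = 104 − 79 = 25 and β = 28 − 12 = 16.

Gamma(shape=25, rate=16)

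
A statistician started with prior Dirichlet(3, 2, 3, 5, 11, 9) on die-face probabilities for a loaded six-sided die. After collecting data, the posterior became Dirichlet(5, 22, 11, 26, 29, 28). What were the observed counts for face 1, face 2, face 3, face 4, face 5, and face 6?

For a Dirichlet(α) prior with multinomial counts c, the posterior is Dirichlet(α + c) componentwise.
Counts are posterior − prior componentwise: 5−3=2, 22−2=20, 11−3=8, 26−5=21, 29−11=18, 28−9=19.

counts (2, 20, 8, 21, 18, 19)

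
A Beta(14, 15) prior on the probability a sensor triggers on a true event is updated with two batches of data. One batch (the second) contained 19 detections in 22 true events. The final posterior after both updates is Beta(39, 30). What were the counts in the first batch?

Sequential conjugate updates are equivalent to a single update on the pooled data, so total successes = posterior α − prior α and total failures = posterior β − prior β.
Total across both batches: 39−14=25 detections, 30−15=15 misses.
Subtract the second batch: 25−19=6 detections and 15−3=12 misses.

6 detections and 12 misses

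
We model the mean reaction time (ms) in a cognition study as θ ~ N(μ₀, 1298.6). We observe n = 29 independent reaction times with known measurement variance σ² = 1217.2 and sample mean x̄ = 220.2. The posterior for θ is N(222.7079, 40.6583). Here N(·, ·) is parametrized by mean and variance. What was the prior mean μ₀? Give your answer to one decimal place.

μ₀ = 300.3

With known observation variance, the Normal–Normal posterior has precision τ_n = τ₀ + n/σ² and mean μ_n = (τ₀μ₀ + (n/σ²)x̄)/τ_n.
Here τ₀ = 1/1298.6 = 0.000770 and τ_data = 29/1217.2 = 0.023825, so τ_n = 0.024595.
Rearranging for μ₀: μ₀ = (μ_n·τ_n − τ_data·x̄)/τ₀ = (222.7079·0.024595 − 0.023825·220.2) / 0.000770 = 0.231236/0.000770 ≈ 300.3.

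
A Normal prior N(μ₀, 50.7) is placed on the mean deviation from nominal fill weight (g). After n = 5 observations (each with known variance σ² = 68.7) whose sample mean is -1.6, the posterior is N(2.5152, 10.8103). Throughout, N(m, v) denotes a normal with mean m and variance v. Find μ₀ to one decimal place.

With known observation variance, the Normal–Normal posterior has precision τ_n = τ₀ + n/σ² and mean μ_n = (τ₀μ₀ + (n/σ²)x̄)/τ_n.
Here τ₀ = 1/50.7 = 0.019724 and τ_data = 5/68.7 = 0.072780, so τ_n = 0.092504.
Rearranging for μ₀: μ₀ = (μ_n·τ_n − τ_data·x̄)/τ₀ = (2.5152·0.092504 − 0.072780·-1.6) / 0.019724 = 0.349114/0.019724 ≈ 17.7.

μ₀ = 17.7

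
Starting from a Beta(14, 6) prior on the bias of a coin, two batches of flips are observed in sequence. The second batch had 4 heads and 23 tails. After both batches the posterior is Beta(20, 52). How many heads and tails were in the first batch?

2 heads and 23 tails

Because Beta–binomial updating is additive in the counts, the combined data contributed (α_post−α_prior, β_post−β_prior) successes and failures.
Total across both batches: 20−14=6 heads, 52−6=46 tails.
Subtract the second batch: 6−4=2 heads and 46−23=23 tails.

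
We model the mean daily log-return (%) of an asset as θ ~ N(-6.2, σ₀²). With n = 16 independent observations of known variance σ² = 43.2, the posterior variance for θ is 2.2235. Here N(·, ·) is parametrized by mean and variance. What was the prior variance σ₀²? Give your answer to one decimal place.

σ₀² = 12.6

Posterior precision equals prior precision plus data precision: 1/σ_n² = 1/σ₀² + n/σ².
So 1/σ₀² = 1/2.2235 − 16/43.2 = 0.449741 − 0.370370 = 0.079371.
Hence σ₀² = 1/0.079371 ≈ 12.6.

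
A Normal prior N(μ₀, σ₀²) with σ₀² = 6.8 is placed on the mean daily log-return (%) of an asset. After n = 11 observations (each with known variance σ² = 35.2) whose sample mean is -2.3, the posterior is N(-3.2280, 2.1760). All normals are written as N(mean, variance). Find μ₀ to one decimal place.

μ₀ = -5.2

The posterior mean is a precision-weighted average: μ_n = (τ₀μ₀ + τ_data·x̄)/(τ₀+τ_data), with τ₀=1/σ₀² and τ_data=n/σ².
Here τ₀ = 1/6.8 = 0.147059 and τ_data = 11/35.2 = 0.312500, so τ_n = 0.459559.
Rearranging for μ₀: μ₀ = (μ_n·τ_n − τ_data·x̄)/τ₀ = (-3.2280·0.459559 − 0.312500·-2.3) / 0.147059 = -0.764706/0.147059 ≈ -5.2.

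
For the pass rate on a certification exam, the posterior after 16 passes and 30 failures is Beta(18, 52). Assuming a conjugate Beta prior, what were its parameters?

Beta is conjugate to the binomial likelihood: posterior = Beta(a+s, b+f).
So a = 18 − 16 = 2 and b = 52 − 30 = 22.

Beta(2, 22)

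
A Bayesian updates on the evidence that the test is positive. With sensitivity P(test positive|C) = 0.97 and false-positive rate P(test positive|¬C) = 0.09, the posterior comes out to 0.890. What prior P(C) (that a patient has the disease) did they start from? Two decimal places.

P(C) = 0.43

Bayes' rule in odds form gives O(C|E) = O(C)·[P(E|C)/P(E|¬C)], hence O(C) = O(C|E)/LR.
Posterior odds = 0.890/(1−0.890) = 8.0909. LR = 0.97/0.09 = 10.7778.
Prior odds = 8.0909/10.7778 = 0.7507, so P(C) = 0.7507/(1+0.7507) ≈ 0.43.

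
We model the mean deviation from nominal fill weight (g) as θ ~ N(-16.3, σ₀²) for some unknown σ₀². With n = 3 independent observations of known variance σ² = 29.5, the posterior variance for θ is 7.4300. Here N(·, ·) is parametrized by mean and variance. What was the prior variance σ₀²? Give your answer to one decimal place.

For the Normal–Normal model with known σ², precisions add: τ_n = τ₀ + n/σ².
So 1/σ₀² = 1/7.4300 − 3/29.5 = 0.134590 − 0.101695 = 0.032895.
Hence σ₀² = 1/0.032895 ≈ 30.4.

σ₀² = 30.4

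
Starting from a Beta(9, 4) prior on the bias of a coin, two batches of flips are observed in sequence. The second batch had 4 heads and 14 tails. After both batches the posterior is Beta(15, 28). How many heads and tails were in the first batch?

2 heads and 10 tails

Sequential conjugate updates are equivalent to a single update on the pooled data, so total successes = posterior α − prior α and total failures = posterior β − prior β.
Total across both batches: 15−9=6 heads, 28−4=24 tails.
Subtract the second batch: 6−4=2 heads and 24−14=10 tails.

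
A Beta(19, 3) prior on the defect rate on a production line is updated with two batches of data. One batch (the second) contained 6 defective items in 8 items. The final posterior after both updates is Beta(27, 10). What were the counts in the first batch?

Because Beta–binomial updating is additive in the counts, the combined data contributed (α_post−α_prior, β_post−β_prior) successes and failures.
Total across both batches: 27−19=8 defective items, 10−3=7 good items.
Subtract the second batch: 8−6=2 defective items and 7−2=5 good items.

2 defective items and 5 good items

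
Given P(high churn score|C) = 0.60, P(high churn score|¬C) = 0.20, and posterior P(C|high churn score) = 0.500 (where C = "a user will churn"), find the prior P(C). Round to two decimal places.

P(C) = 0.25

In odds form, posterior odds = prior odds × likelihood ratio, so prior odds = posterior odds ÷ LR.
Posterior odds = 0.500/(1−0.500) = 1.0000. LR = 0.60/0.20 = 3.0000.
Prior odds = 1.0000/3.0000 = 0.3333, so P(C) = 0.3333/(1+0.3333) ≈ 0.25.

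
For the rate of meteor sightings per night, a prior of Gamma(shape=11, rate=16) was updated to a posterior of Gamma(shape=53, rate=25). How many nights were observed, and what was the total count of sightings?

n = 9 nights with total 42 sightings

Gamma–Poisson conjugacy: posterior shape = α + Σxᵢ, posterior rate = β + n.
Matching: Σxᵢ = 53 − 11 = 42 and n = 25 − 16 = 9.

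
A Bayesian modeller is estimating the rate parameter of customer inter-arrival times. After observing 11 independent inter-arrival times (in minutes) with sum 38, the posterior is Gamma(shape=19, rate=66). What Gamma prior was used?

Gamma(shape=8, rate=28)

For an exponential likelihood with a Gamma(α, β) prior on the rate, n observations with total T give posterior Gamma(α+n, β+T).
So α = 19 − 11 = 8 and β = 66 − 38 = 28.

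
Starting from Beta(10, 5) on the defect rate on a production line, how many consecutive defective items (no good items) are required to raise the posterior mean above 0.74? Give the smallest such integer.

k = 5

After k defective items and 0 good items the posterior is Beta(10+k, 5), with mean (10+k)/(10+5+k).
Set (10+k)/(15+k) > 0.74 and solve: k > (0.74·15 − 10)/(1 − 0.74) = 4.231.
The smallest integer exceeding 4.231 is 5.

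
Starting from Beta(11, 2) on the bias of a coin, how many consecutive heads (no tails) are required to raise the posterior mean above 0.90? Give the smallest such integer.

After k heads and 0 tails the posterior is Beta(11+k, 2), with mean (11+k)/(11+2+k).
Set (11+k)/(13+k) > 0.90 and solve: k > (0.90·13 − 11)/(1 − 0.90) = 7.000.
The smallest integer exceeding 7.000 is 8.

k = 8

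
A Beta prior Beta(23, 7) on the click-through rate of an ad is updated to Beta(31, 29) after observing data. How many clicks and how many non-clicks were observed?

A Beta(α, β) prior with s successes and f failures in binomial data gives a Beta(α+s, β+f) posterior.
So s = 31 − 23 = 8 and f = 29 − 7 = 22.

8 clicks and 22 non-clicks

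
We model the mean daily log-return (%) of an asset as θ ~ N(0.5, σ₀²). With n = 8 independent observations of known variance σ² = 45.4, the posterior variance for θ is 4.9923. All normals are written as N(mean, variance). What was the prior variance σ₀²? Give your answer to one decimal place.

σ₀² = 41.5

For the Normal–Normal model with known σ², precisions add: τ_n = τ₀ + n/σ².
So 1/σ₀² = 1/4.9923 − 8/45.4 = 0.200308 − 0.176211 = 0.024097.
Hence σ₀² = 1/0.024097 ≈ 41.5.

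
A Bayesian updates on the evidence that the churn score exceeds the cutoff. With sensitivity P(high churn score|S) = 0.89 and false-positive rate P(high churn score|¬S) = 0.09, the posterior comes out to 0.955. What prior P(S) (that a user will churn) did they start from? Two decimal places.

Bayes' rule in odds form gives O(S|E) = O(S)·[P(E|S)/P(E|¬S)], hence O(S) = O(S|E)/LR.
Posterior odds = 0.955/(1−0.955) = 21.2222. LR = 0.89/0.09 = 9.8889.
Prior odds = 21.2222/9.8889 = 2.1461, so P(S) = 2.1461/(1+2.1461) ≈ 0.68.

P(S) = 0.68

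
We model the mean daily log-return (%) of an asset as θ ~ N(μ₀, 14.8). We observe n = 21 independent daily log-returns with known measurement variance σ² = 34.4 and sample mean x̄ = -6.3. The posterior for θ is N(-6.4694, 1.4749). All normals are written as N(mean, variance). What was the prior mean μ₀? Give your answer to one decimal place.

μ₀ = -8.0

With known observation variance, the Normal–Normal posterior has precision τ_n = τ₀ + n/σ² and mean μ_n = (τ₀μ₀ + (n/σ²)x̄)/τ_n.
Here τ₀ = 1/14.8 = 0.067568 and τ_data = 21/34.4 = 0.610465, so τ_n = 0.678033.
Rearranging for μ₀: μ₀ = (μ_n·τ_n − τ_data·x̄)/τ₀ = (-6.4694·0.678033 − 0.610465·-6.3) / 0.067568 = -0.540537/0.067568 ≈ -8.0.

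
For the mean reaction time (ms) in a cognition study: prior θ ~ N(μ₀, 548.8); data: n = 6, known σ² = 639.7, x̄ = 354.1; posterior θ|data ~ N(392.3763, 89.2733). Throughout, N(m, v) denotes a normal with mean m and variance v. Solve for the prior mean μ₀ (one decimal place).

μ₀ = 589.4

The posterior mean is a precision-weighted average: μ_n = (τ₀μ₀ + τ_data·x̄)/(τ₀+τ_data), with τ₀=1/σ₀² and τ_data=n/σ².
Here τ₀ = 1/548.8 = 0.001822 and τ_data = 6/639.7 = 0.009379, so τ_n = 0.011201.
Rearranging for μ₀: μ₀ = (μ_n·τ_n − τ_data·x̄)/τ₀ = (392.3763·0.011201 − 0.009379·354.1) / 0.001822 = 1.073903/0.001822 ≈ 589.4.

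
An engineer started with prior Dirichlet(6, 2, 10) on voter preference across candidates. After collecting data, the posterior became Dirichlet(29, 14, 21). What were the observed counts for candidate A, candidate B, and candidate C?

For a Dirichlet(α) prior with multinomial counts c, the posterior is Dirichlet(α + c) componentwise.
Counts are posterior − prior componentwise: 29−6=23, 14−2=12, 21−10=11.

counts (23, 12, 11)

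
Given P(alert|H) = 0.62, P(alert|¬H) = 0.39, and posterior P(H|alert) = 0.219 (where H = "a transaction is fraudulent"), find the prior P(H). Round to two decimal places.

In odds form, posterior odds = prior odds × likelihood ratio, so prior odds = posterior odds ÷ LR.
Posterior odds = 0.219/(1−0.219) = 0.2804. LR = 0.62/0.39 = 1.5897.
Prior odds = 0.2804/1.5897 = 0.1764, so P(H) = 0.1764/(1+0.1764) ≈ 0.15.

P(H) = 0.15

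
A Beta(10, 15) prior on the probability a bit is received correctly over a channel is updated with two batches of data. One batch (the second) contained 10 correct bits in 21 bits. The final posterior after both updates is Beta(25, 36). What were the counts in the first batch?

Because Beta–binomial updating is additive in the counts, the combined data contributed (α_post−α_prior, β_post−β_prior) successes and failures.
Total across both batches: 25−10=15 correct bits, 36−15=21 errors.
Subtract the second batch: 15−10=5 correct bits and 21−11=10 errors.

5 correct bits and 10 errors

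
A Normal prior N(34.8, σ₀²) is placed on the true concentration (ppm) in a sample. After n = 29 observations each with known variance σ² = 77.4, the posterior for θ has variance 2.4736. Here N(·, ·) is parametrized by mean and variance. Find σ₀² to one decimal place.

σ₀² = 33.8

For the Normal–Normal model with known σ², precisions add: τ_n = τ₀ + n/σ².
So 1/σ₀² = 1/2.4736 − 29/77.4 = 0.404269 − 0.374677 = 0.029592.
Hence σ₀² = 1/0.029592 ≈ 33.8.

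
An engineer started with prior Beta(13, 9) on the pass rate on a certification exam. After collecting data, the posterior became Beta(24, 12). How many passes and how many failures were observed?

11 passes and 3 failures

Under Beta–binomial conjugacy the posterior parameters are (a+s, b+f).
Match parameters: s=24−13=11, f=12−9=3.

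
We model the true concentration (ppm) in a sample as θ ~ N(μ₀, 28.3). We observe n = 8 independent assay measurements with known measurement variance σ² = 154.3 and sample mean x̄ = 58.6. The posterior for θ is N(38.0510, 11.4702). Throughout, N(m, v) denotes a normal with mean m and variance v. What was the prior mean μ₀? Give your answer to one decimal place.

With known observation variance, the Normal–Normal posterior has precision τ_n = τ₀ + n/σ² and mean μ_n = (τ₀μ₀ + (n/σ²)x̄)/τ_n.
Here τ₀ = 1/28.3 = 0.035336 and τ_data = 8/154.3 = 0.051847, so τ_n = 0.087183.
Rearranging for μ₀: μ₀ = (μ_n·τ_n − τ_data·x̄)/τ₀ = (38.0510·0.087183 − 0.051847·58.6) / 0.035336 = 0.279166/0.035336 ≈ 7.9.

μ₀ = 7.9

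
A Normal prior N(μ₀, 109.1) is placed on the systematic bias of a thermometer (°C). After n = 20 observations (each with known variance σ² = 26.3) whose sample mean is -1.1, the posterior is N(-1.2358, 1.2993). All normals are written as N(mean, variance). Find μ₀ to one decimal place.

μ₀ = -12.5

With known observation variance, the Normal–Normal posterior has precision τ_n = τ₀ + n/σ² and mean μ_n = (τ₀μ₀ + (n/σ²)x̄)/τ_n.
Here τ₀ = 1/109.1 = 0.009166 and τ_data = 20/26.3 = 0.760456, so τ_n = 0.769622.
Rearranging for μ₀: μ₀ = (μ_n·τ_n − τ_data·x̄)/τ₀ = (-1.2358·0.769622 − 0.760456·-1.1) / 0.009166 = -0.114597/0.009166 ≈ -12.5.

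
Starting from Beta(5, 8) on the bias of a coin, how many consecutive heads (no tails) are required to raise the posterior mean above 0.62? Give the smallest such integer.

k = 9

After k heads and 0 tails the posterior is Beta(5+k, 8), with mean (5+k)/(5+8+k).
Set (5+k)/(13+k) > 0.62 and solve: k > (0.62·13 − 5)/(1 − 0.62) = 8.053.
The smallest integer exceeding 8.053 is 9, and checking k=9: (14)/(22) = 0.6364 > 0.62.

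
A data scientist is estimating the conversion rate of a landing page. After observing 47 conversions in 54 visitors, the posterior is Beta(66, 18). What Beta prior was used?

Beta(19, 11)

Under Beta–binomial conjugacy the posterior parameters are (α+s, β+f).
So α = 66 − 47 = 19 and β = 18 − 7 = 11.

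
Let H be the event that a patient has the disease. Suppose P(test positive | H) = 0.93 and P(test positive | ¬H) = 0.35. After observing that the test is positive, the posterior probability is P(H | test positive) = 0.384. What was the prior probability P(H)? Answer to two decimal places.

P(H) = 0.19

Bayes' rule in odds form gives O(H|E) = O(H)·[P(E|H)/P(E|¬H)], hence O(H) = O(H|E)/LR.
Posterior odds = 0.384/(1−0.384) = 0.6234. LR = 0.93/0.35 = 2.6571.
Prior odds = 0.6234/2.6571 = 0.2346, so P(H) = 0.2346/(1+0.2346) ≈ 0.19.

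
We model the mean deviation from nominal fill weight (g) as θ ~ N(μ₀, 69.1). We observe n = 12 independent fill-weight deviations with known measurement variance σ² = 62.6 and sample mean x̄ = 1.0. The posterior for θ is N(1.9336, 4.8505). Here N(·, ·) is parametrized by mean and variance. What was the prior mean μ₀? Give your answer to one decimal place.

μ₀ = 14.3

The posterior mean is a precision-weighted average: μ_n = (τ₀μ₀ + τ_data·x̄)/(τ₀+τ_data), with τ₀=1/σ₀² and τ_data=n/σ².
Here τ₀ = 1/69.1 = 0.014472 and τ_data = 12/62.6 = 0.191693, so τ_n = 0.206165.
Rearranging for μ₀: μ₀ = (μ_n·τ_n − τ_data·x̄)/τ₀ = (1.9336·0.206165 − 0.191693·1.0) / 0.014472 = 0.206948/0.014472 ≈ 14.3.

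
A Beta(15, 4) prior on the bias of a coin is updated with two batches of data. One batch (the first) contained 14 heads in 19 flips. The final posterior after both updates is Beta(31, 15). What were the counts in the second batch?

2 heads and 6 tails

Because Beta–binomial updating is additive in the counts, the combined data contributed (α_post−α_prior, β_post−β_prior) successes and failures.
Total across both batches: 31−15=16 heads, 15−4=11 tails.
Subtract the first batch: 16−14=2 heads and 11−5=6 tails.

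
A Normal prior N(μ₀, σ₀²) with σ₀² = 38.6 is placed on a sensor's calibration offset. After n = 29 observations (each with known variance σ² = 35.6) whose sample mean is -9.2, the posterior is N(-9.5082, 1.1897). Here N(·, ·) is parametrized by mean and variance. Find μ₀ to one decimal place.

μ₀ = -19.2

With known observation variance, the Normal–Normal posterior has precision τ_n = τ₀ + n/σ² and mean μ_n = (τ₀μ₀ + (n/σ²)x̄)/τ_n.
Here τ₀ = 1/38.6 = 0.025907 and τ_data = 29/35.6 = 0.814607, so τ_n = 0.840514.
Rearranging for μ₀: μ₀ = (μ_n·τ_n − τ_data·x̄)/τ₀ = (-9.5082·0.840514 − 0.814607·-9.2) / 0.025907 = -0.497391/0.025907 ≈ -19.2.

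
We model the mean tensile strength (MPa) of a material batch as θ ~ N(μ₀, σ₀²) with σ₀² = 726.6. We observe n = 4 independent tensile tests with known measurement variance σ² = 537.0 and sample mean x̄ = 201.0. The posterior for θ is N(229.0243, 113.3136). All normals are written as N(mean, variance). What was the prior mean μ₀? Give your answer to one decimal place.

With known observation variance, the Normal–Normal posterior has precision τ_n = τ₀ + n/σ² and mean μ_n = (τ₀μ₀ + (n/σ²)x̄)/τ_n.
Here τ₀ = 1/726.6 = 0.001376 and τ_data = 4/537.0 = 0.007449, so τ_n = 0.008825.
Rearranging for μ₀: μ₀ = (μ_n·τ_n − τ_data·x̄)/τ₀ = (229.0243·0.008825 − 0.007449·201.0) / 0.001376 = 0.523890/0.001376 ≈ 380.7.

μ₀ = 380.7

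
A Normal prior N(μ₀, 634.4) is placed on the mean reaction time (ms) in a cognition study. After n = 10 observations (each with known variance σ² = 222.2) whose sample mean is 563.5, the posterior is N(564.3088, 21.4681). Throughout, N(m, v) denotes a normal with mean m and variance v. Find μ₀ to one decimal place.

The posterior mean is a precision-weighted average: μ_n = (τ₀μ₀ + τ_data·x̄)/(τ₀+τ_data), with τ₀=1/σ₀² and τ_data=n/σ².
Here τ₀ = 1/634.4 = 0.001576 and τ_data = 10/222.2 = 0.045005, so τ_n = 0.046581.
Rearranging for μ₀: μ₀ = (μ_n·τ_n − τ_data·x̄)/τ₀ = (564.3088·0.046581 − 0.045005·563.5) / 0.001576 = 0.925751/0.001576 ≈ 587.4.

μ₀ = 587.4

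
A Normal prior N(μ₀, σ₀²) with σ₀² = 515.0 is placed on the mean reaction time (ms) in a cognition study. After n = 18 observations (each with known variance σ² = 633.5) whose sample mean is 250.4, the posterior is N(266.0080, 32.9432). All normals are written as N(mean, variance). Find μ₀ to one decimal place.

μ₀ = 494.4

With known observation variance, the Normal–Normal posterior has precision τ_n = τ₀ + n/σ² and mean μ_n = (τ₀μ₀ + (n/σ²)x̄)/τ_n.
Here τ₀ = 1/515.0 = 0.001942 and τ_data = 18/633.5 = 0.028414, so τ_n = 0.030356.
Rearranging for μ₀: μ₀ = (μ_n·τ_n − τ_data·x̄)/τ₀ = (266.0080·0.030356 − 0.028414·250.4) / 0.001942 = 0.960073/0.001942 ≈ 494.4.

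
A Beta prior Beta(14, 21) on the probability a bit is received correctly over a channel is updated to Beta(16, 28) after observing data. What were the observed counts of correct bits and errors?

A Beta(a, b) prior with s successes and f failures in binomial data gives a Beta(a+s, b+f) posterior.
Match parameters: s=16−14=2, f=28−21=7.

2 correct bits and 7 errors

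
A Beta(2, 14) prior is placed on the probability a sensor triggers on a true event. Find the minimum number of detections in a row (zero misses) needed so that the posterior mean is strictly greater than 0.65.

k = 25

After k detections and 0 misses the posterior is Beta(2+k, 14), with mean (2+k)/(2+14+k).
Set (2+k)/(16+k) > 0.65 and solve: k > (0.65·16 − 2)/(1 − 0.65) = 24.000.
The smallest integer exceeding 24.000 is 25.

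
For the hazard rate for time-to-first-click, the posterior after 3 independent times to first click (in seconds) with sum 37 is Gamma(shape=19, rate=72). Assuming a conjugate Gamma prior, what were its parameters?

Gamma–exponential conjugacy: posterior shape = α + n, posterior rate = β + Σtᵢ.
So α = 19 − 3 = 16 and β = 72 − 37 = 35.

Gamma(shape=16, rate=35)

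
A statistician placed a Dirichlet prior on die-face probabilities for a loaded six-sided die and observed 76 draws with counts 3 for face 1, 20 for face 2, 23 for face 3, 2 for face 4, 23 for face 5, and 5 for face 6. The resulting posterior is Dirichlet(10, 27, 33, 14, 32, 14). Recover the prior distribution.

Dirichlet(7, 7, 10, 12, 9, 9)

For a Dirichlet(α) prior with multinomial counts c, the posterior is Dirichlet(α + c) componentwise.
Subtract each count from the matching posterior parameter: 10−3=7, 27−20=7, 33−23=10, 14−2=12, 32−23=9, 14−5=9.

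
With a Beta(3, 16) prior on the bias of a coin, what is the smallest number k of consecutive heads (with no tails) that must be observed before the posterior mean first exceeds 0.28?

k = 4

After k heads and 0 tails the posterior is Beta(3+k, 16), with mean (3+k)/(3+16+k).
Set (3+k)/(19+k) > 0.28 and solve: k > (0.28·19 − 3)/(1 − 0.28) = 3.222.
The smallest integer exceeding 3.222 is 4.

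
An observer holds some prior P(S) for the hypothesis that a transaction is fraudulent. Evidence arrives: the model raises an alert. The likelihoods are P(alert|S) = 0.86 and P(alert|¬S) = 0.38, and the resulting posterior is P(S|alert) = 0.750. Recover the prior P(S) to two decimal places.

P(S) = 0.57

Bayes' rule in odds form gives O(S|E) = O(S)·[P(E|S)/P(E|¬S)], hence O(S) = O(S|E)/LR.
Posterior odds = 0.750/(1−0.750) = 3.0000. LR = 0.86/0.38 = 2.2632.
Prior odds = 3.0000/2.2632 = 1.3256, so P(S) = 1.3256/(1+1.3256) ≈ 0.57.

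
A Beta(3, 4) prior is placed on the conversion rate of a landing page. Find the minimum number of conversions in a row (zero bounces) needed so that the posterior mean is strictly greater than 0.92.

k = 44

After k conversions and 0 bounces the posterior is Beta(3+k, 4), with mean (3+k)/(3+4+k).
Set (3+k)/(7+k) > 0.92 and solve: k > (0.92·7 − 3)/(1 − 0.92) = 43.000.
The smallest integer exceeding 43.000 is 44.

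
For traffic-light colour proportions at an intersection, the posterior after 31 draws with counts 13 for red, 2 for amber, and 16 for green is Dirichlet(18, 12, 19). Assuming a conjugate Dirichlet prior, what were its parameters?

For a Dirichlet(α) prior with multinomial counts c, the posterior is Dirichlet(α + c) componentwise.
Subtract each count from the matching posterior parameter: 18−13=5, 12−2=10, 19−16=3.

Dirichlet(5, 10, 3)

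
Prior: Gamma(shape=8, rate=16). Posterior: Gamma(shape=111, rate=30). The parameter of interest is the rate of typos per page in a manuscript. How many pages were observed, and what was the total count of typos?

n = 14 pages with total 103 typos

Gamma–Poisson conjugacy: posterior shape = α + Σxᵢ, posterior rate = β + n.
Matching: Σxᵢ = 111 − 8 = 103 and n = 30 − 16 = 14.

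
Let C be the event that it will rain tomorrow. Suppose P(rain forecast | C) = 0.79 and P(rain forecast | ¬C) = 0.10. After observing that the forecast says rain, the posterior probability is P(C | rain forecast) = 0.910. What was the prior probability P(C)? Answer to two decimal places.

P(C) = 0.56

Bayes' rule in odds form gives O(C|E) = O(C)·[P(E|C)/P(E|¬C)], hence O(C) = O(C|E)/LR.
Posterior odds = 0.910/(1−0.910) = 10.1111. LR = 0.79/0.10 = 7.9000.
Prior odds = 10.1111/7.9000 = 1.2799, so P(C) = 1.2799/(1+1.2799) ≈ 0.56.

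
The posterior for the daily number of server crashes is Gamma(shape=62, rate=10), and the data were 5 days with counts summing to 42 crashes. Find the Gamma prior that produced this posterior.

A Gamma(α, β) prior (rate parametrization) on a Poisson rate with n observations summing to S gives posterior Gamma(α+S, β+n).
So α = 62 − 42 = 20 and β = 10 − 5 = 5.

Gamma(shape=20, rate=5)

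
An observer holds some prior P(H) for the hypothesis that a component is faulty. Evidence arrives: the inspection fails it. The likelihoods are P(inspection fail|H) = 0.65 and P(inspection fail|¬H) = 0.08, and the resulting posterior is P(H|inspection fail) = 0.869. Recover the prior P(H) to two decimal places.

In odds form, posterior odds = prior odds × likelihood ratio, so prior odds = posterior odds ÷ LR.
Posterior odds = 0.869/(1−0.869) = 6.6336. LR = 0.65/0.08 = 8.1250.
Prior odds = 6.6336/8.1250 = 0.8164, so P(H) = 0.8164/(1+0.8164) ≈ 0.45.

P(H) = 0.45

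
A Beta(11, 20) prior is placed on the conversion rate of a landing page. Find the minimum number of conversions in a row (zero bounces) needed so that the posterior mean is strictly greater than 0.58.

k = 17

After k conversions and 0 bounces the posterior is Beta(11+k, 20), with mean (11+k)/(11+20+k).
Set (11+k)/(31+k) > 0.58 and solve: k > (0.58·31 − 11)/(1 − 0.58) = 16.619.
The smallest integer exceeding 16.619 is 17, and checking k=17: (28)/(48) = 0.5833 > 0.58.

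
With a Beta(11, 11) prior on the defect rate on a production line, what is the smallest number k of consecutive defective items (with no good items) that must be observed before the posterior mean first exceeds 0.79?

k = 31

After k defective items and 0 good items the posterior is Beta(11+k, 11), with mean (11+k)/(11+11+k).
Set (11+k)/(22+k) > 0.79 and solve: k > (0.79·22 − 11)/(1 − 0.79) = 30.381.
The smallest integer exceeding 30.381 is 31, and checking k=31: (42)/(53) = 0.7925 > 0.79.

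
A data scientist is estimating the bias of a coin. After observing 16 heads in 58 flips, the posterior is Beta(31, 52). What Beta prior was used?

Beta(15, 10)

A Beta(a, b) prior with s successes and f failures in binomial data gives a Beta(a+s, b+f) posterior.
Subtract the data counts: 31−16=15, 52−42=10.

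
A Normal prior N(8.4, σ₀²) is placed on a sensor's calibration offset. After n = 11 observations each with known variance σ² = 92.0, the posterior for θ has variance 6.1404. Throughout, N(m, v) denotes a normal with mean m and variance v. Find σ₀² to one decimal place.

σ₀² = 23.1

For the Normal–Normal model with known σ², precisions add: τ_n = τ₀ + n/σ².
So 1/σ₀² = 1/6.1404 − 11/92.0 = 0.162856 − 0.119565 = 0.043291.
Hence σ₀² = 1/0.043291 ≈ 23.1.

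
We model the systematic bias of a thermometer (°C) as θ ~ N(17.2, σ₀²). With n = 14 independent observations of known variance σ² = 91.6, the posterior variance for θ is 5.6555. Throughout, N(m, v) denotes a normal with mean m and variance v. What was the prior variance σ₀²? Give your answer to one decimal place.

For the Normal–Normal model with known σ², precisions add: τ_n = τ₀ + n/σ².
So 1/σ₀² = 1/5.6555 − 14/91.6 = 0.176819 − 0.152838 = 0.023981.
Hence σ₀² = 1/0.023981 ≈ 41.7.

σ₀² = 41.7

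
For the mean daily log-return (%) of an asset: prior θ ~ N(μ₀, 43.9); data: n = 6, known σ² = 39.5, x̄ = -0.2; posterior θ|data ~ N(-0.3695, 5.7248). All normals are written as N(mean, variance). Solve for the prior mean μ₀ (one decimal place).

With known observation variance, the Normal–Normal posterior has precision τ_n = τ₀ + n/σ² and mean μ_n = (τ₀μ₀ + (n/σ²)x̄)/τ_n.
Here τ₀ = 1/43.9 = 0.022779 and τ_data = 6/39.5 = 0.151899, so τ_n = 0.174678.
Rearranging for μ₀: μ₀ = (μ_n·τ_n − τ_data·x̄)/τ₀ = (-0.3695·0.174678 − 0.151899·-0.2) / 0.022779 = -0.034164/0.022779 ≈ -1.5.

μ₀ = -1.5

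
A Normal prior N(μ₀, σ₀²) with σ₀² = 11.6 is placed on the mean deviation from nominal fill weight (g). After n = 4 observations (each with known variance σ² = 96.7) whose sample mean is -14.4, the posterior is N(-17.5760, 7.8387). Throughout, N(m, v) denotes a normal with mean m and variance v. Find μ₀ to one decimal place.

μ₀ = -19.1

With known observation variance, the Normal–Normal posterior has precision τ_n = τ₀ + n/σ² and mean μ_n = (τ₀μ₀ + (n/σ²)x̄)/τ_n.
Here τ₀ = 1/11.6 = 0.086207 and τ_data = 4/96.7 = 0.041365, so τ_n = 0.127572.
Rearranging for μ₀: μ₀ = (μ_n·τ_n − τ_data·x̄)/τ₀ = (-17.5760·0.127572 − 0.041365·-14.4) / 0.086207 = -1.646549/0.086207 ≈ -19.1.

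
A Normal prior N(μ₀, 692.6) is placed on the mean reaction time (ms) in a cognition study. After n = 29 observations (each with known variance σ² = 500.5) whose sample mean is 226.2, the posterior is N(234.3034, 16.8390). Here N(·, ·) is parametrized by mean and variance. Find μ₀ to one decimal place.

μ₀ = 559.5

The posterior mean is a precision-weighted average: μ_n = (τ₀μ₀ + τ_data·x̄)/(τ₀+τ_data), with τ₀=1/σ₀² and τ_data=n/σ².
Here τ₀ = 1/692.6 = 0.001444 and τ_data = 29/500.5 = 0.057942, so τ_n = 0.059386.
Rearranging for μ₀: μ₀ = (μ_n·τ_n − τ_data·x̄)/τ₀ = (234.3034·0.059386 − 0.057942·226.2) / 0.001444 = 0.807861/0.001444 ≈ 559.5.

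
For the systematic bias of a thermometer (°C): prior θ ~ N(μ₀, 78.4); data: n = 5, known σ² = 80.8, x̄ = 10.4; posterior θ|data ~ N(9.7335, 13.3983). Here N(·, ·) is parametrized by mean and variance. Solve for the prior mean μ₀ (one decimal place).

μ₀ = 6.5

The posterior mean is a precision-weighted average: μ_n = (τ₀μ₀ + τ_data·x̄)/(τ₀+τ_data), with τ₀=1/σ₀² and τ_data=n/σ².
Here τ₀ = 1/78.4 = 0.012755 and τ_data = 5/80.8 = 0.061881, so τ_n = 0.074636.
Rearranging for μ₀: μ₀ = (μ_n·τ_n − τ_data·x̄)/τ₀ = (9.7335·0.074636 − 0.061881·10.4) / 0.012755 = 0.082907/0.012755 ≈ 6.5.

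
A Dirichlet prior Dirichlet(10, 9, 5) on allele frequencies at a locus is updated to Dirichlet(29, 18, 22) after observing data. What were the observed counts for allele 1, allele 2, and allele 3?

counts (19, 9, 17)

For a Dirichlet(α) prior with multinomial counts c, the posterior is Dirichlet(α + c) componentwise.
Counts are posterior − prior componentwise: 29−10=19, 18−9=9, 22−5=17.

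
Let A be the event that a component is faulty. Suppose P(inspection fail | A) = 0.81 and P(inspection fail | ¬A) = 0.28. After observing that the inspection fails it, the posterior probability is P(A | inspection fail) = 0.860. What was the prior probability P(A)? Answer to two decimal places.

In odds form, posterior odds = prior odds × likelihood ratio, so prior odds = posterior odds ÷ LR.
Posterior odds = 0.860/(1−0.860) = 6.1429. LR = 0.81/0.28 = 2.8929.
Prior odds = 6.1429/2.8929 = 2.1234, so P(A) = 2.1234/(1+2.1234) ≈ 0.68.

P(A) = 0.68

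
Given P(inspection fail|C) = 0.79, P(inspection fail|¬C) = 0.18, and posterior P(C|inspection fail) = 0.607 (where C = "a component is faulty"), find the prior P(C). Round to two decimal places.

P(C) = 0.26

Bayes' rule in odds form gives O(C|E) = O(C)·[P(E|C)/P(E|¬C)], hence O(C) = O(C|E)/LR.
Posterior odds = 0.607/(1−0.607) = 1.5445. LR = 0.79/0.18 = 4.3889.
Prior odds = 1.5445/4.3889 = 0.3519, so P(C) = 0.3519/(1+0.3519) ≈ 0.26.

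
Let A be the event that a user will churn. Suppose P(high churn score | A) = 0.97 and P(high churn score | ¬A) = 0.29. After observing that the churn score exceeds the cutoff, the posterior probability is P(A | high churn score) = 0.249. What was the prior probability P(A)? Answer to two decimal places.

P(A) = 0.09

In odds form, posterior odds = prior odds × likelihood ratio, so prior odds = posterior odds ÷ LR.
Posterior odds = 0.249/(1−0.249) = 0.3316. LR = 0.97/0.29 = 3.3448.
Prior odds = 0.3316/3.3448 = 0.0991, so P(A) = 0.0991/(1+0.0991) ≈ 0.09.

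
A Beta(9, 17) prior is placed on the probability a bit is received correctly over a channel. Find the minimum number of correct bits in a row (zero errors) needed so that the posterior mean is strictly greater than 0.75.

k = 43

After k correct bits and 0 errors the posterior is Beta(9+k, 17), with mean (9+k)/(9+17+k).
Set (9+k)/(26+k) > 0.75 and solve: k > (0.75·26 − 9)/(1 − 0.75) = 42.000.
The smallest integer exceeding 42.000 is 43, and checking k=43: (52)/(69) = 0.7536 > 0.75.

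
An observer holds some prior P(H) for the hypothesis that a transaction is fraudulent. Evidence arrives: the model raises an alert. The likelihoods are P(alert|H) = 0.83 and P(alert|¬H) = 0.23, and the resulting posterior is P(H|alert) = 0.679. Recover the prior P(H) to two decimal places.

P(H) = 0.37

In odds form, posterior odds = prior odds × likelihood ratio, so prior odds = posterior odds ÷ LR.
Posterior odds = 0.679/(1−0.679) = 2.1153. LR = 0.83/0.23 = 3.6087.
Prior odds = 2.1153/3.6087 = 0.5862, so P(H) = 0.5862/(1+0.5862) ≈ 0.37.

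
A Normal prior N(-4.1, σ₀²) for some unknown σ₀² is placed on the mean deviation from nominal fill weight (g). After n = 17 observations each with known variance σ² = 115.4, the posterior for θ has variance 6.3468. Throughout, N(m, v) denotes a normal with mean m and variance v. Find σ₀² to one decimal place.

σ₀² = 97.6

Posterior precision equals prior precision plus data precision: 1/σ_n² = 1/σ₀² + n/σ².
So 1/σ₀² = 1/6.3468 − 17/115.4 = 0.157560 − 0.147314 = 0.010246.
Hence σ₀² = 1/0.010246 ≈ 97.6.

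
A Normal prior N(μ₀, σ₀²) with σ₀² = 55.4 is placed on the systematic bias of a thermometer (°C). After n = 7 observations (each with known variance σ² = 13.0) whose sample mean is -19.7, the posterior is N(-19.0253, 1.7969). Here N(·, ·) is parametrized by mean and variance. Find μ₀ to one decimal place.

The posterior mean is a precision-weighted average: μ_n = (τ₀μ₀ + τ_data·x̄)/(τ₀+τ_data), with τ₀=1/σ₀² and τ_data=n/σ².
Here τ₀ = 1/55.4 = 0.018051 and τ_data = 7/13.0 = 0.538462, so τ_n = 0.556513.
Rearranging for μ₀: μ₀ = (μ_n·τ_n − τ_data·x̄)/τ₀ = (-19.0253·0.556513 − 0.538462·-19.7) / 0.018051 = 0.019875/0.018051 ≈ 1.1.

μ₀ = 1.1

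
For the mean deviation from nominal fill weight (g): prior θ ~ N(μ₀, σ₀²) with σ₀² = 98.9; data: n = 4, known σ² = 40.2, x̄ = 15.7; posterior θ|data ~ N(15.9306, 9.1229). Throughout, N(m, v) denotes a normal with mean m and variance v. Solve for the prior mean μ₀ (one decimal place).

The posterior mean is a precision-weighted average: μ_n = (τ₀μ₀ + τ_data·x̄)/(τ₀+τ_data), with τ₀=1/σ₀² and τ_data=n/σ².
Here τ₀ = 1/98.9 = 0.010111 and τ_data = 4/40.2 = 0.099502, so τ_n = 0.109613.
Rearranging for μ₀: μ₀ = (μ_n·τ_n − τ_data·x̄)/τ₀ = (15.9306·0.109613 − 0.099502·15.7) / 0.010111 = 0.184019/0.010111 ≈ 18.2.

μ₀ = 18.2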